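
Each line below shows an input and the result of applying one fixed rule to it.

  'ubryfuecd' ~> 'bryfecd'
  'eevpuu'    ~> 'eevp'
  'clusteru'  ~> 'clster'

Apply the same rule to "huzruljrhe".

In each case the input is transformed by: remove every "u".
On "huzruljrhe" that produces "hzrljrhe".

hzrljrhe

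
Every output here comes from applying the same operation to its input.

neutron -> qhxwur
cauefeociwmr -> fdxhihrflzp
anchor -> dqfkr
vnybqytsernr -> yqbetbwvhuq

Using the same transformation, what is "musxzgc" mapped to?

Rule — shift every letter 3 places forward in the alphabet (wrapping around), then delete the last character.
Applying both steps to "musxzgc": "pxvacjf", then "pxvacj".

pxvacj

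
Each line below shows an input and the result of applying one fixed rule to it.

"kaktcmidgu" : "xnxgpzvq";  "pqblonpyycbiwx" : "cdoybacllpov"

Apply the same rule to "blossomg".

oybffb

What's happening: delete the last 2 characters, then shift every letter 13 places forward in the alphabet (wrapping around) — i.e. ROT13.
Working it through for "blossomg": intermediate "blosso", final "oybffb".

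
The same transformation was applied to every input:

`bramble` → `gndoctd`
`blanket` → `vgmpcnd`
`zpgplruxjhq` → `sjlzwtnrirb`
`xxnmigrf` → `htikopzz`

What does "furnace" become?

Looking at the pairs, the operation is to shift every letter 2 places forward in the alphabet (wrapping around), then reverse the string.
Applying both steps to "furnace": "hwtpceg", then "gecptwh".
(Check on "xxnmigrf": → "zzpokith" → "htikopzz" ✓)

gecptwh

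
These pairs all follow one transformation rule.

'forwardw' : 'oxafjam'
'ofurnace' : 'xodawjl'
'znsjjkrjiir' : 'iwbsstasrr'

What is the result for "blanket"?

In each case the input is transformed by: shift every letter 9 places forward in the alphabet (wrapping around), then delete the last character.
On "blanket": the first step gives "kujwtnc", and the second then gives "kujwtn".

kujwtn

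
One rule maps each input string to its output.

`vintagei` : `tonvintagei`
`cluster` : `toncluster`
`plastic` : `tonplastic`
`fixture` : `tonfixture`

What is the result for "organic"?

In each case the input is transformed by: prepend "ton".
For "organic" the result is "tonorganic".

tonorganic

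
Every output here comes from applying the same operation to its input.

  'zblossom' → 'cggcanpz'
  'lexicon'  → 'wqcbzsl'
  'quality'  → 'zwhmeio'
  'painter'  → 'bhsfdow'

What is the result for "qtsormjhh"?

cfaxvvehg

The transformation: move the first 3 characters to the end (rotate left by 3), then shift every letter 12 places backward in the alphabet (wrapping around).
Doing the same to "qtsormjhh": "cfaxvvehg".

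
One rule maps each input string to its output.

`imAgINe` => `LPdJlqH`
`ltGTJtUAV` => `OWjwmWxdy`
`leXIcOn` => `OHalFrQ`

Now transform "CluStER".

What's happening: shift every letter 3 places forward in the alphabet (wrapping around), then flip the case of every letter.
Working it through for "CluStER": intermediate "FoxVwHU", final "fOXvWhu".

fOXvWhu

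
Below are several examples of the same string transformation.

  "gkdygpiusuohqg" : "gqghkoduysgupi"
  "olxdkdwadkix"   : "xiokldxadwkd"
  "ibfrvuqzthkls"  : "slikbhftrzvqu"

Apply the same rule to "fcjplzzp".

The transformation: move the last character to the front, then take characters alternately from the front and the back (1st, last, 2nd, 2nd-last, ...).
For "fcjplzzp", step one produces "pfcjplzz"; step two turns that into "pzfzcljp".

pzfzcljp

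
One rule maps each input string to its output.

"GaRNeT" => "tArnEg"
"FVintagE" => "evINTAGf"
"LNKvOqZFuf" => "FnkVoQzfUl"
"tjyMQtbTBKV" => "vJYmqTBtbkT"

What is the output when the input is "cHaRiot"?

ThArIOC

Rule — swap the first and last characters, then flip the case of every letter.
Starting from "cHaRiot": after the first operation, "tHaRioc"; after the second, "ThArIOC".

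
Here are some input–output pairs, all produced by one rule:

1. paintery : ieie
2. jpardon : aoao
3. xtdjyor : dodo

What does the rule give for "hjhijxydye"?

Each output is the input with this applied: keep one character in every 3, starting at position 3 (positions 3rd, 6th, 9th, ...), then write the whole string twice.
Applying that to "hjhijxydye" gives "hxyhxy".

hxyhxy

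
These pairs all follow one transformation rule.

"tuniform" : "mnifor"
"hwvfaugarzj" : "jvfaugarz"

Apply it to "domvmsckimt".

tmvmsckim

In each case the input is transformed by: delete the first 2 characters, then move the last character to the front.
On "domvmsckimt": the first step gives "mvmsckimt", and the second then gives "tmvmsckim".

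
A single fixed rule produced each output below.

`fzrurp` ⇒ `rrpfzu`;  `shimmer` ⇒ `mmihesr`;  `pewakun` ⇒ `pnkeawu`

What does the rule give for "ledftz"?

lfedzt

The rule is to sort the characters into reverse alphabetical order, then move the first 2 characters to the end (rotate left by 2).
For "ledftz", step one produces "ztlfed"; step two turns that into "lfedzt".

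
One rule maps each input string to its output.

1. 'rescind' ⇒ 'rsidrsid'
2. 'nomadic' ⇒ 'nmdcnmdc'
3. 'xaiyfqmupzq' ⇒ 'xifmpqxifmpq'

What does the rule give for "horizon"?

Rule — keep every other character starting from the first (positions 1st, 3rd, 5th, ...), then write the whole string twice.
Working it through for "horizon": intermediate "hrzn", final "hrznhrzn".

hrznhrzn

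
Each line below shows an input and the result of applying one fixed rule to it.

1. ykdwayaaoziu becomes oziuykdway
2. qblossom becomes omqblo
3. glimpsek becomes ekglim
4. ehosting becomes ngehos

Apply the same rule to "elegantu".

What's happening: swap the front and back halves of the string, then delete the first 2 characters.
Applying both steps to "elegantu": "antueleg", then "tueleg".
(Check on "qblossom": → "ssomqblo" → "omqblo" ✓)

tueleg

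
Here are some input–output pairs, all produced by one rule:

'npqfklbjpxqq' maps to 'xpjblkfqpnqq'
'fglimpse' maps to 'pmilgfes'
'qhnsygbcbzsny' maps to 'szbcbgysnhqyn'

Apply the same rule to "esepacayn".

acapeseny

The transformation: reverse the string, then move the first 2 characters to the end (rotate left by 2).
"esepacayn" → "nyacapese" → "acapeseny".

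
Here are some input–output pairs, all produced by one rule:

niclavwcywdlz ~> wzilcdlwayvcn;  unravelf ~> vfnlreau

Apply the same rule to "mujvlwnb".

What's happening: take characters alternately from the front and the back (1st, last, 2nd, 2nd-last, ...), then swap the first and last characters.
On "mujvlwnb": the first step gives "mbunjwvl", and the second then gives "lbunjwvm".

lbunjwvm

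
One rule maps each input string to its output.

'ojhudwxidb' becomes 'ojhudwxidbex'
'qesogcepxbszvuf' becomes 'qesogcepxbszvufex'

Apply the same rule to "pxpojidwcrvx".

pxpojidwcrvxex

The rule is to append "ex".
"pxpojidwcrvx" → "pxpojidwcrvxex".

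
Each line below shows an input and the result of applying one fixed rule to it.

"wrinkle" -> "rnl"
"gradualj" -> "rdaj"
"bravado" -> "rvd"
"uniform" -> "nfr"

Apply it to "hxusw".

In each case the input is transformed by: keep every other character starting from the second (positions 2nd, 4th, 6th, ...).
For "hxusw" the result is "xs".

xs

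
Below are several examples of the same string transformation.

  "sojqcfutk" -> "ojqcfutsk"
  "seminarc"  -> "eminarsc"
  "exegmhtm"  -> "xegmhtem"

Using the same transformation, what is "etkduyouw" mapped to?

tkduyouew

Rule — swap the first and last characters, then move the first character to the end.
Working it through for "etkduyouw": intermediate "wtkduyoue", final "tkduyouew".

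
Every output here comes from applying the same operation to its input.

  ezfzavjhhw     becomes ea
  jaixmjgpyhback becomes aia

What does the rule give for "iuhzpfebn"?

The rule is to keep only the vowels.
Doing the same to "iuhzpfebn": "iue".

iue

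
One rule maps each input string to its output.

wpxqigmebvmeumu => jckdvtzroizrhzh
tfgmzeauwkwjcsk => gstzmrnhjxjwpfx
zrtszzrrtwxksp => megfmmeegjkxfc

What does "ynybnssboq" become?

In each case the input is transformed by: shift every letter 13 places forward in the alphabet (wrapping around) — i.e. ROT13.
For "ynybnssboq" the result is "laloaffobd".

laloaffobd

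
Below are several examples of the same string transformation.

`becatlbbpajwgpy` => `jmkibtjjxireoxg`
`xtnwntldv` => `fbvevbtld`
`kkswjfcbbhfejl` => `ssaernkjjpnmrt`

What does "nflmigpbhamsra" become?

Looking at the pairs, the operation is to shift every letter 8 places forward in the alphabet (wrapping around).
For "nflmigpbhamsra" the result is "vntuqoxjpiuazi".

vntuqoxjpiuazi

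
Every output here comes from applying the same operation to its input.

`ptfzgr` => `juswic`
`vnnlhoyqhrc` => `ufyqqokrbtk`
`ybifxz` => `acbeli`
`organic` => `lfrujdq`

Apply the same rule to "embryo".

Looking at the pairs, the operation is to shift every letter 3 places forward in the alphabet (wrapping around), then move the last 2 characters to the front (rotate right by 2).
"embryo" → "hpeubr" → "brhpeu".

brhpeu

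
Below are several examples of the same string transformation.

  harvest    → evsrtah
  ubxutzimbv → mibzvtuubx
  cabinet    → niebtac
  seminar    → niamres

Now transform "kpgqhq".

qghpqk

The transformation: move the last 3 characters to the front (rotate right by 3), then take characters alternately from the front and the back (1st, last, 2nd, 2nd-last, ...).
Working it through for "kpgqhq": intermediate "qhqkpg", final "qghpqk".
(Check on "harvest": → "estharv" → "evsrtah" ✓)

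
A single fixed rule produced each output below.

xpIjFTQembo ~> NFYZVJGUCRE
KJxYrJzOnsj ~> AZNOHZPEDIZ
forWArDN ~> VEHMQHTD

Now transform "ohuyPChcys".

The rule is to shift every letter 10 places backward in the alphabet (wrapping around), then convert every letter to uppercase.
Working it through for "ohuyPChcys": intermediate "exkoFSxsoi", final "EXKOFSXSOI".

EXKOFSXSOI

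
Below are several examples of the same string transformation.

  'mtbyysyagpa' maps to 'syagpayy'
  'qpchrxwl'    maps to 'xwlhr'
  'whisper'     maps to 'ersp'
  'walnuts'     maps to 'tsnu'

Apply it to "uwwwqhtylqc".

Rule — delete the first 3 characters, then move the first 2 characters to the end (rotate left by 2).
"uwwwqhtylqc" → "wqhtylqc" → "htylqcwq".
(Check on "whisper": → "sper" → "ersp" ✓)

htylqcwq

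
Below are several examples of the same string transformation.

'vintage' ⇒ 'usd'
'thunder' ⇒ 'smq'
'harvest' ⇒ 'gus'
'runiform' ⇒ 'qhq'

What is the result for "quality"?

pkx

Each output is the input with this applied: shift every letter 1 place backward in the alphabet (wrapping around), then keep one character in every 3, starting at position 1 (positions 1st, 4th, 7th, ...).
For "quality", step one produces "ptzkhsx"; step two turns that into "pkx".
(Check on "vintage": → "uhmszfd" → "usd" ✓)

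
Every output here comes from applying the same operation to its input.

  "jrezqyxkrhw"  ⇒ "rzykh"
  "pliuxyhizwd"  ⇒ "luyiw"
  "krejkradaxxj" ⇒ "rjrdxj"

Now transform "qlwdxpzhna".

Looking at the pairs, the operation is to keep every other character starting from the second (positions 2nd, 4th, 6th, ...).
"qlwdxpzhna" → "ldpha".

ldpha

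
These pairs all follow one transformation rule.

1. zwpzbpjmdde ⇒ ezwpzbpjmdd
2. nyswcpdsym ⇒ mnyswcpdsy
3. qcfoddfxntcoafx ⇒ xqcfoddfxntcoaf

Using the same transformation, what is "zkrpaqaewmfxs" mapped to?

szkrpaqaewmfx

Each output is the input with this applied: move the last character to the front.
"zkrpaqaewmfxs" → "szkrpaqaewmfx".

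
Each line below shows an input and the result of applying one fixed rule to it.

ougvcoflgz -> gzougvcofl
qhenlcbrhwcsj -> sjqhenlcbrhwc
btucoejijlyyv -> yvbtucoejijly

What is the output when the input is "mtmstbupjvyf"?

The pattern: move the last 2 characters to the front (rotate right by 2).
Applying that to "mtmstbupjvyf" gives "yfmtmstbupjv".

yfmtmstbupjv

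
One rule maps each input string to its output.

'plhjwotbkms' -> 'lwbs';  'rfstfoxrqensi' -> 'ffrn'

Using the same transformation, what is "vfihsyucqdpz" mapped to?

Looking at the pairs, the operation is to keep one character in every 3, starting at position 2 (positions 2nd, 5th, 8th, ...).
Applying that to "vfihsyucqdpz" gives "fscp".

fscp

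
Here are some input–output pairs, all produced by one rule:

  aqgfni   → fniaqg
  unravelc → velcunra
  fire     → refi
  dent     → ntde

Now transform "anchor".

Each output is the input with this applied: swap the front and back halves of the string.
For "anchor" the result is "horanc".

horanc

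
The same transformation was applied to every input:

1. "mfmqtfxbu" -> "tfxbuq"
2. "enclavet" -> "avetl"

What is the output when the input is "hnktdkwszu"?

dkwszut

Looking at the pairs, the operation is to delete the first 3 characters, then move the first character to the end.
On "hnktdkwszu": the first step gives "tdkwszu", and the second then gives "dkwszut".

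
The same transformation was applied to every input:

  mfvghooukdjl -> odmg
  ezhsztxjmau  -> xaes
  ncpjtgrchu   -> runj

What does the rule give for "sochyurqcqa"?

The pattern: keep one character in every 3, starting at position 1 (positions 1st, 4th, 7th, ...), then swap the front and back halves of the string.
Working it through for "sochyurqcqa": intermediate "shrq", final "rqsh".

rqsh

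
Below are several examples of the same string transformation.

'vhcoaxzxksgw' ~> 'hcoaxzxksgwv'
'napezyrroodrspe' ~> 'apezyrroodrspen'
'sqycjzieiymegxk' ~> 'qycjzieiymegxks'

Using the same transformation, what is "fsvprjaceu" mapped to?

svprjaceuf

In each case the input is transformed by: move the first character to the end.
So "fsvprjaceu" becomes "svprjaceuf".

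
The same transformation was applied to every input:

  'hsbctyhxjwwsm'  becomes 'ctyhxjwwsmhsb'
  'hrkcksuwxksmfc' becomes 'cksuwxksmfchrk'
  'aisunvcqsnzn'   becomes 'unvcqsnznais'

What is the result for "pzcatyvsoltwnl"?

Rule — move the first 3 characters to the end (rotate left by 3).
"pzcatyvsoltwnl" → "atyvsoltwnlpzc".

atyvsoltwnlpzc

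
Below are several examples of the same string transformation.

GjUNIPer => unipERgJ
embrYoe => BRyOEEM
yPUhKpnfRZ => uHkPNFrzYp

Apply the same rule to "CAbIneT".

The rule is to move the first 2 characters to the end (rotate left by 2), then flip the case of every letter.
On "CAbIneT": the first step gives "bIneTCA", and the second then gives "BiNEtca".
(Check on "GjUNIPer": → "UNIPerGj" → "unipERgJ" ✓)

BiNEtca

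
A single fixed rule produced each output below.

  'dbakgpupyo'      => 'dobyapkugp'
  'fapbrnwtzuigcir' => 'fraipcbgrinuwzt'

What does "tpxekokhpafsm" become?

tmpsxfeakpohk

Each output is the input with this applied: take characters alternately from the front and the back (1st, last, 2nd, 2nd-last, ...).
On "tpxekokhpafsm" that produces "tmpsxfeakpohk".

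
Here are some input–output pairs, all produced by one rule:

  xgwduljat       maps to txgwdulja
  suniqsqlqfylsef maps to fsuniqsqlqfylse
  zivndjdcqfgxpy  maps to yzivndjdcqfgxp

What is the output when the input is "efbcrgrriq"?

qefbcrgrri

The transformation: move the last character to the front.
Applying that to "efbcrgrriq" gives "qefbcrgrri".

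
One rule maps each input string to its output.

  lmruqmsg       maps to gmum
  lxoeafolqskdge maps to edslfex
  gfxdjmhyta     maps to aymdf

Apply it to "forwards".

srwo

In each case the input is transformed by: reverse the string, then keep every other character starting from the first (positions 1st, 3rd, 5th, ...).
Applying both steps to "forwards": "sdrawrof", then "srwo".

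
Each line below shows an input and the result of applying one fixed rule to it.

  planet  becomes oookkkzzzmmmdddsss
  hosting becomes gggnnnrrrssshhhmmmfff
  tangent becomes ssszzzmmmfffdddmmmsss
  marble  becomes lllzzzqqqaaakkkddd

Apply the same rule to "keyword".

Rule — shift every letter 1 place backward in the alphabet (wrapping around), then repeat every character 3 times.
"keyword" → "jdxvnqc" → "jjjdddxxxvvvnnnqqqccc".

jjjdddxxxvvvnnnqqqccc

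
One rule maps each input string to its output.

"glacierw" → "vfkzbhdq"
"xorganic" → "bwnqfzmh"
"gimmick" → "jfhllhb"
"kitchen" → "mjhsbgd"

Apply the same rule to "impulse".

dhlotkr

Rule — move the last character to the front, then shift every letter 1 place backward in the alphabet (wrapping around).
On "impulse": the first step gives "eimpuls", and the second then gives "dhlotkr".
(Check on "gimmick": → "kgimmic" → "jfhllhb" ✓)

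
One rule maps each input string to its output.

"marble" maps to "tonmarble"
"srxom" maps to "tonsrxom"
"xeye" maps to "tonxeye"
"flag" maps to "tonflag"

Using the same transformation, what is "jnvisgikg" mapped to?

tonjnvisgikg

The rule is to prepend "ton".
Doing the same to "jnvisgikg": "tonjnvisgikg".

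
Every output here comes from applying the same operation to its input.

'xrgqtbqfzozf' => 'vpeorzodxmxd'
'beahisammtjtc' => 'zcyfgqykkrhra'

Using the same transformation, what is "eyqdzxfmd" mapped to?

The rule is to shift every letter 2 places backward in the alphabet (wrapping around).
So "eyqdzxfmd" becomes "cwobxvdkb".

cwobxvdkb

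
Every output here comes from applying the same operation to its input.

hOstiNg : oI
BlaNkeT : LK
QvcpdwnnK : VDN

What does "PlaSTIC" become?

Each output is the input with this applied: flip the case of every letter, then keep one character in every 3, starting at position 2 (positions 2nd, 5th, 8th, ...).
Applying both steps to "PlaSTIC": "pLAstic", then "Lt".
(Check on "hOstiNg": → "HoSTInG" → "oI" ✓)

Lt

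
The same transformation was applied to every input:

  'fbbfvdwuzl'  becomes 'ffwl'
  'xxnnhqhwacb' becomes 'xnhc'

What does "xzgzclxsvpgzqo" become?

xzxpq

The rule is to keep one character in every 3, starting at position 1 (positions 1st, 4th, 7th, ...).
Doing the same to "xzgzclxsvpgzqo": "xzxpq".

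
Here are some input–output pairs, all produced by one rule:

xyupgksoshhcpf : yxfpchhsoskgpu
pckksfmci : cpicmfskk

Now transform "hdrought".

The pattern: reverse the string, then move the last 2 characters to the front (rotate right by 2).
Applying both steps to "hdrought": "thguordh", then "dhthguor".

dhthguor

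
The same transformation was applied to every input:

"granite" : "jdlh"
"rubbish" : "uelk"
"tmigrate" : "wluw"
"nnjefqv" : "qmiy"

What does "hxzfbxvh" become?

kcey

In each case the input is transformed by: keep every other character starting from the first (positions 1st, 3rd, 5th, ...), then shift every letter 3 places forward in the alphabet (wrapping around).
On "hxzfbxvh": the first step gives "hzbv", and the second then gives "kcey".
(Check on "granite": → "gaie" → "jdlh" ✓)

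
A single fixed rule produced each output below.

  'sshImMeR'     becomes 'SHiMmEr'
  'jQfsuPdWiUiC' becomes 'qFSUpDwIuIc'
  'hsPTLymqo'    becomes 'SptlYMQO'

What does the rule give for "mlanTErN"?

LANteRn

In each case the input is transformed by: flip the case of every letter, then delete the first character.
"mlanTErN" → "MLANteRn" → "LANteRn".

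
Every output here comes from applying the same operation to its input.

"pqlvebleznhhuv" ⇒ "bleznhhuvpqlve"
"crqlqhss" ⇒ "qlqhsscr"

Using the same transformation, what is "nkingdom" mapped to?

The pattern: swap the front and back halves of the string, then move the last 2 characters to the front (rotate right by 2).
Starting from "nkingdom": after the first operation, "gdomnkin"; after the second, "ingdomnk".

ingdomnk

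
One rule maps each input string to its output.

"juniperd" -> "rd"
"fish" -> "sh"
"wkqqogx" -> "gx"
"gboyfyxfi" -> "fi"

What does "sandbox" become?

ox

What's happening: keep only the last 2 characters.
Applying that to "sandbox" gives "ox".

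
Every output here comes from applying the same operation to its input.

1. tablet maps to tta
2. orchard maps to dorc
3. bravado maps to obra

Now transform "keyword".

What's happening: move the last character to the front, then delete the last 3 characters.
"keyword" → "dkeywor" → "dkey".

dkey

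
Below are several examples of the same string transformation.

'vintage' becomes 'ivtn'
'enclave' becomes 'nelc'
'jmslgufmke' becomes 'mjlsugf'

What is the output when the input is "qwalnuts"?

Looking at the pairs, the operation is to delete the last 3 characters, then swap each adjacent pair of characters (1↔2, 3↔4, ...).
On "qwalnuts" that produces "wqlan".

wqlan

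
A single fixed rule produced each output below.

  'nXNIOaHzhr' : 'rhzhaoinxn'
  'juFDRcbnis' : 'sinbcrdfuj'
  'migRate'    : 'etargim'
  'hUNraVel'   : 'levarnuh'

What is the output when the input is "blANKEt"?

teknalb

Each output is the input with this applied: reverse the string, then convert every letter to lowercase.
Working it through for "blANKEt": intermediate "tEKNAlb", final "teknalb".
(Check on "migRate": → "etaRgim" → "etargim" ✓)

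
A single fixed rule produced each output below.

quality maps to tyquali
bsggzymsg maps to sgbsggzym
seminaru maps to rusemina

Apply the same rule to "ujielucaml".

Looking at the pairs, the operation is to move the last 2 characters to the front (rotate right by 2).
"ujielucaml" → "mlujieluca".

mlujieluca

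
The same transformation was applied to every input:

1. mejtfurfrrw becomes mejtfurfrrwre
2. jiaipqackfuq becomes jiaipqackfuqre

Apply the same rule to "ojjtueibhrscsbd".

Each output is the input with this applied: append "re".
Doing the same to "ojjtueibhrscsbd": "ojjtueibhrscsbdre".

ojjtueibhrscsbdre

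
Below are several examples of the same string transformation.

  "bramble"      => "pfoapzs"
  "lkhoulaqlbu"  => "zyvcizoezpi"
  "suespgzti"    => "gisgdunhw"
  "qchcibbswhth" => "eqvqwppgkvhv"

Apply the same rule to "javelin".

xojszwb

The transformation: shift every letter 12 places backward in the alphabet (wrapping around).
"javelin" → "xojszwb".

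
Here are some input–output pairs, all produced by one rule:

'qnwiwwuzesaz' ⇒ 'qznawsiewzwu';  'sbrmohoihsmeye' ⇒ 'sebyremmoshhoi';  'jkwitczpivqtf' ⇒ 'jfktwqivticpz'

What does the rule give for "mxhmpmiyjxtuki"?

The transformation: take characters alternately from the front and the back (1st, last, 2nd, 2nd-last, ...).
Doing the same to "mxhmpmiyjxtuki": "mixkhumtpxmjiy".

mixkhumtpxmjiy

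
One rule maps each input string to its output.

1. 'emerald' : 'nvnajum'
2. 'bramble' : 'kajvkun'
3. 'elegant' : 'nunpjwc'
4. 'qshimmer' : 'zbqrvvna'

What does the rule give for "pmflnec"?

yvouwnl

The transformation: shift every letter 9 places forward in the alphabet (wrapping around).
Applying that to "pmflnec" gives "yvouwnl".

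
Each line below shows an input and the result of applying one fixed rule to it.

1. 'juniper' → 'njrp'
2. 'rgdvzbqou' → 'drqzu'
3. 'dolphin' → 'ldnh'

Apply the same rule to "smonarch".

The transformation: keep every other character starting from the first (positions 1st, 3rd, 5th, ...), then swap each adjacent pair of characters (1↔2, 3↔4, ...).
Working it through for "smonarch": intermediate "soac", final "osca".

osca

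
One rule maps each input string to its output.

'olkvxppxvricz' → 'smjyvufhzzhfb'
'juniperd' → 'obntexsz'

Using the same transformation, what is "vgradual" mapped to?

The pattern: move the last 3 characters to the front (rotate right by 3), then shift every letter 10 places forward in the alphabet (wrapping around).
"vgradual" → "ualvgrad" → "ekvfqbkn".

ekvfqbkn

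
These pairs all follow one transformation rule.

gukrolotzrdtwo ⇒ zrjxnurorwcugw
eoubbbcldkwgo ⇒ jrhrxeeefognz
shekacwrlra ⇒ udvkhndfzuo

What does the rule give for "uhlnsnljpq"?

Looking at the pairs, the operation is to shift every letter 3 places forward in the alphabet (wrapping around), then move the last 2 characters to the front (rotate right by 2).
"uhlnsnljpq" → "stxkoqvqom".

stxkoqvqom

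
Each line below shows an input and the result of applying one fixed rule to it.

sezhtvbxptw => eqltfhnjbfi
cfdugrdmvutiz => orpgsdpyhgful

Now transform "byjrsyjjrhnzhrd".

nkvdekvvdtzltdp

What's happening: shift every letter 12 places forward in the alphabet (wrapping around).
For "byjrsyjjrhnzhrd" the result is "nkvdekvvdtzltdp".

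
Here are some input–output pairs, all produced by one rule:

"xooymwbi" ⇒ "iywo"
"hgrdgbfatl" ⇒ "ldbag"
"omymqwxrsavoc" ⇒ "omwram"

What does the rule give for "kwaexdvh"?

hedw

Looking at the pairs, the operation is to keep every other character starting from the second (positions 2nd, 4th, 6th, ...), then swap the first and last characters.
Working it through for "kwaexdvh": intermediate "wedh", final "hedw".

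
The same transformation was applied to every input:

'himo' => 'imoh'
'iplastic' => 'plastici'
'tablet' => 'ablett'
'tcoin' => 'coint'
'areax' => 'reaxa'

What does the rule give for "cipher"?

Each output is the input with this applied: move the first character to the end.
For "cipher" the result is "ipherc".

ipherc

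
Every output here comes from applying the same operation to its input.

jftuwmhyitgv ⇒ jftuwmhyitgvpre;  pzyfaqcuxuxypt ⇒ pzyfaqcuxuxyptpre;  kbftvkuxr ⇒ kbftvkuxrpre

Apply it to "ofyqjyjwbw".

ofyqjyjwbwpre

The pattern: append "pre".
Applying that to "ofyqjyjwbw" gives "ofyqjyjwbwpre".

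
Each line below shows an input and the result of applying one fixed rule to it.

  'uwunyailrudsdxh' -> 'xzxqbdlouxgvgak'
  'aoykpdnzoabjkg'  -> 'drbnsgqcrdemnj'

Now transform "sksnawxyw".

Each output is the input with this applied: shift every letter 3 places forward in the alphabet (wrapping around).
So "sksnawxyw" becomes "vnvqdzabz".

vnvqdzabz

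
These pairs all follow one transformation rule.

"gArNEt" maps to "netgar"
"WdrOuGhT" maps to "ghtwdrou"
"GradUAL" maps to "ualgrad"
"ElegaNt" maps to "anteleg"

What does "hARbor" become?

Rule — move the last 3 characters to the front (rotate right by 3), then convert every letter to lowercase.
On "hARbor": the first step gives "borhAR", and the second then gives "borhar".

borhar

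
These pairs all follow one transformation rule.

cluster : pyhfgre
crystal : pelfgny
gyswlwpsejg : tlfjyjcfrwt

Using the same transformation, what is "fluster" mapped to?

In each case the input is transformed by: shift every letter 13 places forward in the alphabet (wrapping around) — i.e. ROT13.
On "fluster" that produces "syhfgre".

syhfgre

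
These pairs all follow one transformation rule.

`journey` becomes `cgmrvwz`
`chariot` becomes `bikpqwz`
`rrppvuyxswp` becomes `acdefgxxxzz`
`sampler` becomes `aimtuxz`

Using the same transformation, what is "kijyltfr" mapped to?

The transformation: shift every letter 8 places forward in the alphabet (wrapping around), then sort the characters into alphabetical order.
On "kijyltfr": the first step gives "sqrgtbnz", and the second then gives "bgnqrstz".

bgnqrstz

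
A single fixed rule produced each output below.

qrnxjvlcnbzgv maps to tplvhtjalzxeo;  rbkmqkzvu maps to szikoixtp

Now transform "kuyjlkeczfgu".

What's happening: shift every letter 2 places backward in the alphabet (wrapping around), then swap the first and last characters.
Working it through for "kuyjlkeczfgu": intermediate "iswhjicaxdes", final "sswhjicaxdei".

sswhjicaxdei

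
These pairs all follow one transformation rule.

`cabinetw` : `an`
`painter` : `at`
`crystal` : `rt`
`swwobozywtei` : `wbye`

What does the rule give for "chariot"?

hi

What's happening: move the last character to the front, then keep one character in every 3, starting at position 3 (positions 3rd, 6th, 9th, ...).
For "chariot", step one produces "tchario"; step two turns that into "hi".
(Check on "crystal": → "lcrysta" → "rt" ✓)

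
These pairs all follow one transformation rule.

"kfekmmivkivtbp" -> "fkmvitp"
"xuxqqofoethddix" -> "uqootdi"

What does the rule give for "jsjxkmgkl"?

The pattern: keep every other character starting from the second (positions 2nd, 4th, 6th, ...).
On "jsjxkmgkl" that produces "sxmk".

sxmk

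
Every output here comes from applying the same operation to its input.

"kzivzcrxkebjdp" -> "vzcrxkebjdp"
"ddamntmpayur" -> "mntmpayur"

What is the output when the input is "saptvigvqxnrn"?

tvigvqxnrn

In each case the input is transformed by: delete the first 3 characters.
For "saptvigvqxnrn" the result is "tvigvqxnrn".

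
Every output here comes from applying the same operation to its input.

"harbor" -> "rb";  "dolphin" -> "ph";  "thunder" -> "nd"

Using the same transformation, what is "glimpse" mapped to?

The transformation: move the last 2 characters to the front (rotate right by 2), then keep only the last 2 characters.
"glimpse" → "seglimp" → "mp".

mp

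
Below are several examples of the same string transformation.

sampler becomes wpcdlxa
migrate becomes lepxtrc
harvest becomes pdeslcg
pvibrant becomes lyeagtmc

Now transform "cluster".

In each case the input is transformed by: move the last 3 characters to the front (rotate right by 3), then shift every letter 11 places forward in the alphabet (wrapping around).
Working it through for "cluster": intermediate "terclus", final "epcnwfd".

epcnwfd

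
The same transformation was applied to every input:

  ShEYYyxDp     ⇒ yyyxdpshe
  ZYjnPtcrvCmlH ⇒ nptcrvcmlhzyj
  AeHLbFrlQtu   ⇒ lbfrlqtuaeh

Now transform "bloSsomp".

ssompblo

What's happening: move the first 3 characters to the end (rotate left by 3), then convert every letter to lowercase.
Working it through for "bloSsomp": intermediate "Ssompblo", final "ssompblo".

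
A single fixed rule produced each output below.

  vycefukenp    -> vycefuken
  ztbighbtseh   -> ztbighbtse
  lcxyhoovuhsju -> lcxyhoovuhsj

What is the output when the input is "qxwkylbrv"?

In each case the input is transformed by: delete the last character.
For "qxwkylbrv" the result is "qxwkylbr".

qxwkylbr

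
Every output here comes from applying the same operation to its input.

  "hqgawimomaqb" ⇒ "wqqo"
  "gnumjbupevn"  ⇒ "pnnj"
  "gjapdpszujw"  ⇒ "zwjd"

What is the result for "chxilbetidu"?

In each case the input is transformed by: keep one character in every 3, starting at position 2 (positions 2nd, 5th, 8th, ...), then sort the characters into reverse alphabetical order.
Starting from "chxilbetidu": after the first operation, "hltu"; after the second, "utlh".

utlh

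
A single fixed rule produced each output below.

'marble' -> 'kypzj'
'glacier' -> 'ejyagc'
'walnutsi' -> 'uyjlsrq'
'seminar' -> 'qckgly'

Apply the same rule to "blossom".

zjmqqm

Looking at the pairs, the operation is to shift every letter 2 places backward in the alphabet (wrapping around), then delete the last character.
On "blossom": the first step gives "zjmqqmk", and the second then gives "zjmqqm".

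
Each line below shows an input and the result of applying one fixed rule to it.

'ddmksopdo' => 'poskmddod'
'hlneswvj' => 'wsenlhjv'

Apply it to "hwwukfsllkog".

Looking at the pairs, the operation is to reverse the string, then move the first 2 characters to the end (rotate left by 2).
On "hwwukfsllkog" that produces "kllsfkuwwhgo".

kllsfkuwwhgo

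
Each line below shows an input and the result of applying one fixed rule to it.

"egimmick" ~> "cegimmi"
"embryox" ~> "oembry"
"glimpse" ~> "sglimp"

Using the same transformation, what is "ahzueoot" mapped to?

The pattern: delete the last character, then move the last character to the front.
"ahzueoot" → "oahzueo".
(Check on "embryox": → "embryo" → "oembry" ✓)

oahzueo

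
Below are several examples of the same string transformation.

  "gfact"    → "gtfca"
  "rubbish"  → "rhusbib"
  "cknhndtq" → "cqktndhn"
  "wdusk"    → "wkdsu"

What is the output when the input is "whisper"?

In each case the input is transformed by: take characters alternately from the front and the back (1st, last, 2nd, 2nd-last, ...).
Applying that to "whisper" gives "wrheips".

wrheips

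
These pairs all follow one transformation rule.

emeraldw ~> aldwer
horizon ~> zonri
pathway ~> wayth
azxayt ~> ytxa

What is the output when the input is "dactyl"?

ylct

Each output is the input with this applied: delete the first 2 characters, then move the first 2 characters to the end (rotate left by 2).
"dactyl" → "ctyl" → "ylct".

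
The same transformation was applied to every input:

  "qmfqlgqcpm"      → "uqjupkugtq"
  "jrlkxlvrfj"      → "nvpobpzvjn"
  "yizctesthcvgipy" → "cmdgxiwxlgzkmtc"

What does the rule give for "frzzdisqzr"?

jvddhmwudv

The rule is to shift every letter 4 places forward in the alphabet (wrapping around).
Doing the same to "frzzdisqzr": "jvddhmwudv".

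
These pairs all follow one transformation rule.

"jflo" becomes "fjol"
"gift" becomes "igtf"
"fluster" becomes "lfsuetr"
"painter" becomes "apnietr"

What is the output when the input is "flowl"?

lfwol

The rule is to swap each adjacent pair of characters (1↔2, 3↔4, ...).
So "flowl" becomes "lfwol".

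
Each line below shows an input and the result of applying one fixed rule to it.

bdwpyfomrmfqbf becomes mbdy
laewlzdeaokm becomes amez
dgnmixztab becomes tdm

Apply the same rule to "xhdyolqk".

What's happening: swap the front and back halves of the string, then keep one character in every 3, starting at position 3 (positions 3rd, 6th, 9th, ...).
Working it through for "xhdyolqk": intermediate "olqkxhdy", final "qh".

qh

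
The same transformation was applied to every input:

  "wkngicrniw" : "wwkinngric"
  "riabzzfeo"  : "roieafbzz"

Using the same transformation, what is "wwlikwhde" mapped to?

Rule — take characters alternately from the front and the back (1st, last, 2nd, 2nd-last, ...).
"wwlikwhde" → "wewdlhiwk".

wewdlhiwk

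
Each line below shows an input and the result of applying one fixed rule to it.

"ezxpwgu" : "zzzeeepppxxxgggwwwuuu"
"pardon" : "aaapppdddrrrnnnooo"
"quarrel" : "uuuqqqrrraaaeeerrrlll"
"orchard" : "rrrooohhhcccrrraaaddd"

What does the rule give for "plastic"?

The pattern: swap each adjacent pair of characters (1↔2, 3↔4, ...), then repeat every character 3 times.
For "plastic" the result is "lllpppsssaaaiiitttccc".

lllpppsssaaaiiitttccc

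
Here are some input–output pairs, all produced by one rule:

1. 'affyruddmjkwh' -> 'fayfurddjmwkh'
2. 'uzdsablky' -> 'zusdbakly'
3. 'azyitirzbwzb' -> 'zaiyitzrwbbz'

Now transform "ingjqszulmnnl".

nijgsquzmlnnl

The transformation: swap each adjacent pair of characters (1↔2, 3↔4, ...).
For "ingjqszulmnnl" the result is "nijgsquzmlnnl".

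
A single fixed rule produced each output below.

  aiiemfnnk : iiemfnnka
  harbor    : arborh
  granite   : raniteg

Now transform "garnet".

Each output is the input with this applied: move the first character to the end.
On "garnet" that produces "arnetg".

arnetg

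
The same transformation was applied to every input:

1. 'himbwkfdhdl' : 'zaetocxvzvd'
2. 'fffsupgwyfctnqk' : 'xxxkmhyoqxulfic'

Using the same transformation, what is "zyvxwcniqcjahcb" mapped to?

rqnpoufaiubszut

The transformation: shift every letter 8 places backward in the alphabet (wrapping around).
On "zyvxwcniqcjahcb" that produces "rqnpoufaiubszut".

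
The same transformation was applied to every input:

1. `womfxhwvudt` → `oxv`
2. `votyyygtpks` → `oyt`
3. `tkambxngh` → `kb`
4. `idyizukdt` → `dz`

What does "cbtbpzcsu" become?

bp

Rule — delete the last 2 characters, then keep one character in every 3, starting at position 2 (positions 2nd, 5th, 8th, ...).
For "cbtbpzcsu", step one produces "cbtbpzc"; step two turns that into "bp".
(Check on "womfxhwvudt": → "womfxhwvu" → "oxv" ✓)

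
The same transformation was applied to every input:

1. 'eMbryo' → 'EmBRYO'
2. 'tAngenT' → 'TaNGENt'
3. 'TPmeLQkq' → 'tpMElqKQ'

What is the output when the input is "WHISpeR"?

whisPEr

Looking at the pairs, the operation is to flip the case of every letter.
Applying that to "WHISpeR" gives "whisPEr".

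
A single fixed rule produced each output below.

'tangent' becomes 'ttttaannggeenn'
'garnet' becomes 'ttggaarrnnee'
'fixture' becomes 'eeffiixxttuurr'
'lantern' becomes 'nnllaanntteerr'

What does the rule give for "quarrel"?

llqquuaarrrree

The pattern: move the last character to the front, then double every character.
Starting from "quarrel": after the first operation, "lquarre"; after the second, "llqquuaarrrree".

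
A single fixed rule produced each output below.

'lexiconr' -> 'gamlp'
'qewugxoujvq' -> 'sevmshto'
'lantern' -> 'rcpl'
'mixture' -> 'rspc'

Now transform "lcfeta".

The rule is to shift every letter 2 places backward in the alphabet (wrapping around), then delete the first 3 characters.
On "lcfeta": the first step gives "jadcry", and the second then gives "cry".

cry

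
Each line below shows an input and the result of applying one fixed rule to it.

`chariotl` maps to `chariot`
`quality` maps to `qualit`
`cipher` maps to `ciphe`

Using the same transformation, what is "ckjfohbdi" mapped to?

ckjfohbd

What's happening: delete the last character.
On "ckjfohbdi" that produces "ckjfohbd".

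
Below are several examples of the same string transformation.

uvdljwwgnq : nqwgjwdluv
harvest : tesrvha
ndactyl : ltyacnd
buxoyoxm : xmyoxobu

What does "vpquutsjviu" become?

What's happening: swap each adjacent pair of characters (1↔2, 3↔4, ...), then reverse the string.
"vpquutsjviu" → "pvuqtujsivu" → "uvisjutquvp".

uvisjutquvp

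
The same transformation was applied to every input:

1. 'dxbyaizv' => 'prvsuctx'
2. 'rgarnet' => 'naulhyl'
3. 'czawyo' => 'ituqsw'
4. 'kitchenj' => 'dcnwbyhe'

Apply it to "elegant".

Rule — swap the first and last characters, then shift every letter 6 places backward in the alphabet (wrapping around).
Applying both steps to "elegant": "tlegane", then "nfyauhy".

nfyauhy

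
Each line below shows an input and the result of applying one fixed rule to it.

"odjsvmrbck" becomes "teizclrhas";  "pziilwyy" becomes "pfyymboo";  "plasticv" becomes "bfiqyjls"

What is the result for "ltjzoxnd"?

The pattern: shift every letter 10 places backward in the alphabet (wrapping around), then swap each adjacent pair of characters (1↔2, 3↔4, ...).
Working it through for "ltjzoxnd": intermediate "bjzpendt", final "jbpznetd".

jbpznetd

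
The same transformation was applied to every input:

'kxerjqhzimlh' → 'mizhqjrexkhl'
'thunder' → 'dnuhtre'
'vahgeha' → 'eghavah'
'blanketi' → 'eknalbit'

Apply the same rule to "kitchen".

Rule — move the last 2 characters to the front (rotate right by 2), then reverse the string.
Applying both steps to "kitchen": "enkitch", then "hctikne".

hctikne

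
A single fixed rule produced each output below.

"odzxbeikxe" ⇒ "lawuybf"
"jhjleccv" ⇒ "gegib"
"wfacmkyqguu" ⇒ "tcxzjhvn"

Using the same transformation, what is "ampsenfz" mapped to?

The pattern: shift every letter 3 places backward in the alphabet (wrapping around), then delete the last 3 characters.
Starting from "ampsenfz": after the first operation, "xjmpbkcw"; after the second, "xjmpb".

xjmpb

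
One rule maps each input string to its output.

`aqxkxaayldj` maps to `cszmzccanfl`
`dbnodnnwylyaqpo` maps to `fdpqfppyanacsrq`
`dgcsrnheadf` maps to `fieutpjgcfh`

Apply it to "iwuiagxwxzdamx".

Looking at the pairs, the operation is to shift every letter 2 places forward in the alphabet (wrapping around).
Doing the same to "iwuiagxwxzdamx": "kywkcizyzbfcoz".

kywkcizyzbfcoz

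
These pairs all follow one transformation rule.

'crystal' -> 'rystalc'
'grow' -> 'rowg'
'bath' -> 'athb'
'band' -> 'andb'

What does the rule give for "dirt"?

The pattern: move the first character to the end.
So "dirt" becomes "irtd".

irtd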